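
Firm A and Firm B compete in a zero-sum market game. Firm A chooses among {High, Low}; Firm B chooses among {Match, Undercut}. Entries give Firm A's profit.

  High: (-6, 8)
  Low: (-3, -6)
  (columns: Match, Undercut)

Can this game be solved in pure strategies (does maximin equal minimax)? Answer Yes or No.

Row minima: High → -6, Low → -6; maximin = -6.
Column maxima: Match → -3, Undercut → 8; minimax = -3.
-6 ≠ -3, so no pure-strategy equilibrium exists.

No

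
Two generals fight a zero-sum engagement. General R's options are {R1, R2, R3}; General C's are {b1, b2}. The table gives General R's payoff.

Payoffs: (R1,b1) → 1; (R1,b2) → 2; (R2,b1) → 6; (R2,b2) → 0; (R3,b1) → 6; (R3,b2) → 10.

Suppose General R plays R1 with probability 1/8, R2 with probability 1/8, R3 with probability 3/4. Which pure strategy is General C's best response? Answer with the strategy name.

b1

If General C plays b1, General R's expected payoff is (1/8)·1 + (1/8)·6 + (3/4)·6 = 43/8.
If General C plays b2, General R's expected payoff is (1/8)·2 + (1/8)·0 + (3/4)·10 = 31/4.
General C minimizes General R's payoff; the smallest is 43/8, so the best response is b1.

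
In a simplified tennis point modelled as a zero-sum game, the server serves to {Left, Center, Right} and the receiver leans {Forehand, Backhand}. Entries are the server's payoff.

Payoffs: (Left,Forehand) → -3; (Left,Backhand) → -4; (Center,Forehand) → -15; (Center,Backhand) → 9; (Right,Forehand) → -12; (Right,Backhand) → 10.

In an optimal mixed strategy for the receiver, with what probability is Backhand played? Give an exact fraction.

9/23

Row minima: Left → -4, Center → -15, Right → -12; maximin = -4.
Column maxima: Forehand → -3, Backhand → 10; minimax = -3.
-4 ≠ -3, so there is no saddle point; optimal play is mixed.
Center is strictly dominated by Right, so the server never plays it.
On the remaining 2×2 (Left, Right vs Forehand, Backhand):
Let the server play Left with probability p. Expected payoff against Forehand: (-3)p + (-12)(1−p) = 9p − 12; against Backhand: (-4)p + 10(1−p) = −14p + 10.
Setting these equal: 9p − 12 = −14p + 10 ⇒ 23p = 22 ⇒ p = 22/23, and the value is (9)·(22/23) − 12 = -78/23.
For the receiver: with q = P(Forehand), equating Left's and Right's payoffs gives q − 4 = −22q + 10 ⇒ q = 14/23.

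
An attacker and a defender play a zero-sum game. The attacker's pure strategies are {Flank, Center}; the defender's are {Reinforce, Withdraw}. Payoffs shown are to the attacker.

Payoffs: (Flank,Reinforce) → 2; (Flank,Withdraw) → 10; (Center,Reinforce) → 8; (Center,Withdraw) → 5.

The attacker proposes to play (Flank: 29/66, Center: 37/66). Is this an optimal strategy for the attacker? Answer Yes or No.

No

Against Reinforce this mix gives (29/66)·2 + (37/66)·8 = 59/11.
Against Withdraw this mix gives (29/66)·10 + (37/66)·5 = 475/66.
The defender will play Reinforce, holding the attacker to 59/11. Shifting weight toward the row that does better against Reinforce would raise this floor (the equalizing mix achieves 70/11 against both Reinforce and Withdraw), so the proposed strategy is not optimal.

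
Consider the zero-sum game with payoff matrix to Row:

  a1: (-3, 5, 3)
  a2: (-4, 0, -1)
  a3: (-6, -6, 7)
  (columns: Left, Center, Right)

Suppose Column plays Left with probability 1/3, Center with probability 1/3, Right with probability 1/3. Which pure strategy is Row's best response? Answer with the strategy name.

a1

Expected payoff of a1: (1/3)·(-3) + (1/3)·5 + (1/3)·3 = 5/3.
Expected payoff of a2: (1/3)·(-4) + (1/3)·0 + (1/3)·(-1) = -5/3.
Expected payoff of a3: (1/3)·(-6) + (1/3)·(-6) + (1/3)·7 = -5/3.
The largest is 5/3, so Row's best response is a1.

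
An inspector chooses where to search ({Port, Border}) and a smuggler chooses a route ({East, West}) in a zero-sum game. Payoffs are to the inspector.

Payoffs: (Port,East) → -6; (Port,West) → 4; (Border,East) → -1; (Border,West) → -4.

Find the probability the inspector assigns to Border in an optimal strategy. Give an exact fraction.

Row minima: Port → -6, Border → -4; maximin = -4.
Column maxima: East → -1, West → 4; minimax = -1.
-4 ≠ -1, so there is no saddle point; optimal play is mixed.
Let the inspector play Port with probability p. Expected payoff against East: (-6)p + (-1)(1−p) = −5p − 1; against West: 4p + (-4)(1−p) = 8p − 4.
Setting these equal: −5p − 1 = 8p − 4 ⇒ −13p = -3 ⇒ p = 3/13, and the value is (-5)·(3/13) − 1 = -28/13.
For the smuggler: with q = P(East), equating Port's and Border's payoffs gives −10q + 4 = 3q − 4 ⇒ q = 8/13.

10/13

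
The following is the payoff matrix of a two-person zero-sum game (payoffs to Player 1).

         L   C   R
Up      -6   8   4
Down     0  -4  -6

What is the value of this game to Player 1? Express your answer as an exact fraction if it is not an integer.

-9/4

Row minima: Up → -6, Down → -6; maximin = -6.
Column maxima: L → 0, C → 8, R → 4; minimax = 0.
-6 ≠ 0, so there is no saddle point; optimal play is mixed.
C is strictly dominated by R (it gives Player 1 strictly more in every row), so Player 2 never plays it.
On the remaining 2×2 (Up, Down vs L, R):
Let Player 1 play Up with probability p. Expected payoff against L: (-6)p + 0(1−p) = −6p; against R: 4p + (-6)(1−p) = 10p − 6.
Setting these equal: −6p = 10p − 6 ⇒ −16p = -6 ⇒ p = 3/8, and the value is (-6)·(3/8) = -9/4.
For Player 2: with q = P(L), equating Up's and Down's payoffs gives −10q + 4 = 6q − 6 ⇒ q = 5/8.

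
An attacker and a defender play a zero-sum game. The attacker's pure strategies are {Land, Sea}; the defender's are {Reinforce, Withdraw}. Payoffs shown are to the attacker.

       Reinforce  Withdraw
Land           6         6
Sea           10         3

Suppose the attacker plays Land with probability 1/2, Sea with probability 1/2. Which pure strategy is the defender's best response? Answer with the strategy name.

Withdraw

If the defender plays Reinforce, the attacker's expected payoff is (1/2)·6 + (1/2)·10 = 8.
If the defender plays Withdraw, the attacker's expected payoff is (1/2)·6 + (1/2)·3 = 9/2.
The defender minimizes the attacker's payoff; the smallest is 9/2, so the best response is Withdraw.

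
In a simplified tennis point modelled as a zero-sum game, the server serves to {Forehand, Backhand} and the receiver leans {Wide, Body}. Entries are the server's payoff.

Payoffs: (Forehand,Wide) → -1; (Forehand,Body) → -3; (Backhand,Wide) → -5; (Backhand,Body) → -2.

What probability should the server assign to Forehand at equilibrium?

3/5

Row minima: Forehand → -3, Backhand → -5; maximin = -3.
Column maxima: Wide → -1, Body → -2; minimax = -2.
-3 ≠ -2, so there is no saddle point; optimal play is mixed.
Let the server play Forehand with probability p. Expected payoff against Wide: (-1)p + (-5)(1−p) = 4p − 5; against Body: (-3)p + (-2)(1−p) = −p − 2.
Setting these equal: 4p − 5 = −p − 2 ⇒ 5p = 3 ⇒ p = 3/5, and the value is (4)·(3/5) − 5 = -13/5.
For the receiver: with q = P(Wide), equating Forehand's and Backhand's payoffs gives 2q − 3 = −3q − 2 ⇒ q = 1/5.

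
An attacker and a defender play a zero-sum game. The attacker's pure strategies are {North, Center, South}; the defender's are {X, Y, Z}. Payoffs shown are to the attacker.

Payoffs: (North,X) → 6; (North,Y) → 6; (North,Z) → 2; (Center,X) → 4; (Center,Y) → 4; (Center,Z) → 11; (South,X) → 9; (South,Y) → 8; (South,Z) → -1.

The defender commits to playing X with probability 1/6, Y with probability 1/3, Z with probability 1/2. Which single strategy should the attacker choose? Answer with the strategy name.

Expected payoff of North: (1/6)·6 + (1/3)·6 + (1/2)·2 = 4.
Expected payoff of Center: (1/6)·4 + (1/3)·4 + (1/2)·11 = 15/2.
Expected payoff of South: (1/6)·9 + (1/3)·8 + (1/2)·(-1) = 11/3.
The largest is 15/2, so the attacker's best response is Center.

Center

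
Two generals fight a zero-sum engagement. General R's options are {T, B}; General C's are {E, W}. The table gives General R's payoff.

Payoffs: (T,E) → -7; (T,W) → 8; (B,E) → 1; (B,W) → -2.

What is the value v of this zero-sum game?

-1/3

Row minima: T → -7, B → -2; maximin = -2.
Column maxima: E → 1, W → 8; minimax = 1.
-2 ≠ 1, so there is no saddle point; optimal play is mixed.
Let General R play T with probability p. Expected payoff against E: (-7)p + 1(1−p) = −8p + 1; against W: 8p + (-2)(1−p) = 10p − 2.
Setting these equal: −8p + 1 = 10p − 2 ⇒ −18p = -3 ⇒ p = 1/6, and the value is (-8)·(1/6) + 1 = -1/3.
For General C: with q = P(E), equating T's and B's payoffs gives −15q + 8 = 3q − 2 ⇒ q = 5/9.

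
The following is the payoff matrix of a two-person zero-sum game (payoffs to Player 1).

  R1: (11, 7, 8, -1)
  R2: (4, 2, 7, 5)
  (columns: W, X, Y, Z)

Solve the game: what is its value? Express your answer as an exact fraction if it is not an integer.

37/11

Row minima: R1 → -1, R2 → 2; maximin = 2.
Column maxima: W → 11, X → 7, Y → 8, Z → 5; minimax = 5.
2 ≠ 5, so there is no saddle point; optimal play is mixed.
W is strictly dominated by X (it gives Player 1 strictly more in every row), so Player 2 never plays it.
Y is strictly dominated by X (it gives Player 1 strictly more in every row), so Player 2 never plays it.
On the remaining 2×2 (R1, R2 vs X, Z):
Let Player 1 play R1 with probability p. Expected payoff against X: 7p + 2(1−p) = 5p + 2; against Z: (-1)p + 5(1−p) = −6p + 5.
Setting these equal: 5p + 2 = −6p + 5 ⇒ 11p = 3 ⇒ p = 3/11, and the value is (5)·(3/11) + 2 = 37/11.
For Player 2: with q = P(X), equating R1's and R2's payoffs gives 8q − 1 = −3q + 5 ⇒ q = 6/11.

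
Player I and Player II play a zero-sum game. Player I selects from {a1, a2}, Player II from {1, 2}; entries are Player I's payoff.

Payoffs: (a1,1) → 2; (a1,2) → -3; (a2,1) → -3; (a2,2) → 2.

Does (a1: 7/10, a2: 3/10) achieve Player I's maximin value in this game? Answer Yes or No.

Against 1 this mix gives (7/10)·2 + (3/10)·(-3) = 1/2.
Against 2 this mix gives (7/10)·(-3) + (3/10)·2 = -3/2.
Player II will play 2, holding Player I to -3/2. Shifting weight toward the row that does better against 2 would raise this floor (the equalizing mix achieves -1/2 against both 2 and 1), so the proposed strategy is not optimal.

No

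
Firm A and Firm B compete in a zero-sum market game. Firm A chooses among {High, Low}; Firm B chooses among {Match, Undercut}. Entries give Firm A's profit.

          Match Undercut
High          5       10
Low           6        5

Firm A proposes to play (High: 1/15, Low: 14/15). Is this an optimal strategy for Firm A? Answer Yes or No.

Against Match this mix gives (1/15)·5 + (14/15)·6 = 89/15.
Against Undercut this mix gives (1/15)·10 + (14/15)·5 = 16/3.
Firm B will play Undercut, holding Firm A to 16/3. Shifting weight toward the row that does better against Undercut would raise this floor (the equalizing mix achieves 35/6 against both Undercut and Match), so the proposed strategy is not optimal.

No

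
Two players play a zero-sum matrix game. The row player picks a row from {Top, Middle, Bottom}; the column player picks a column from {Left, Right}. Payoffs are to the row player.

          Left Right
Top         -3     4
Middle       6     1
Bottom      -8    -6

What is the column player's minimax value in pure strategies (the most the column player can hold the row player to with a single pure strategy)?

4

Column maxima: Left → 6, Right → 4.
The smallest of these is 4.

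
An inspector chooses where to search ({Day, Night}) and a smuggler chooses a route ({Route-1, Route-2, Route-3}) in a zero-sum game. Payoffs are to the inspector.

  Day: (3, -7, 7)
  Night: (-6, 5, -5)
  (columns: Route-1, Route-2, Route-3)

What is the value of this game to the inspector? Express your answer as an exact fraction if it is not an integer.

Row minima: Day → -7, Night → -6; maximin = -6.
Column maxima: Route-1 → 3, Route-2 → 5, Route-3 → 7; minimax = 3.
-6 ≠ 3, so there is no saddle point; optimal play is mixed.
Route-3 is strictly dominated by Route-1 (it gives the inspector strictly more in every row), so the smuggler never plays it.
On the remaining 2×2 (Day, Night vs Route-1, Route-2):
Let the inspector play Day with probability p. Expected payoff against Route-1: 3p + (-6)(1−p) = 9p − 6; against Route-2: (-7)p + 5(1−p) = −12p + 5.
Setting these equal: 9p − 6 = −12p + 5 ⇒ 21p = 11 ⇒ p = 11/21, and the value is (9)·(11/21) − 6 = -9/7.
For the smuggler: with q = P(Route-1), equating Day's and Night's payoffs gives 10q − 7 = −11q + 5 ⇒ q = 4/7.

-9/7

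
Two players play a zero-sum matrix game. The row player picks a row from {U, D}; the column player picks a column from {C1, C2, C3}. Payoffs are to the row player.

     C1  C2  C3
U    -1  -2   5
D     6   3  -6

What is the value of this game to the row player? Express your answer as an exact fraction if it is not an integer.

Row minima: U → -2, D → -6; maximin = -2.
Column maxima: C1 → 6, C2 → 3, C3 → 5; minimax = 3.
-2 ≠ 3, so there is no saddle point; optimal play is mixed.
C1 is strictly dominated by C2 (it gives the row player strictly more in every row), so the column player never plays it.
On the remaining 2×2 (U, D vs C2, C3):
Let the row player play U with probability p. Expected payoff against C2: (-2)p + 3(1−p) = −5p + 3; against C3: 5p + (-6)(1−p) = 11p − 6.
Setting these equal: −5p + 3 = 11p − 6 ⇒ −16p = -9 ⇒ p = 9/16, and the value is (-5)·(9/16) + 3 = 3/16.
For the column player: with q = P(C2), equating U's and D's payoffs gives −7q + 5 = 9q − 6 ⇒ q = 11/16.

3/16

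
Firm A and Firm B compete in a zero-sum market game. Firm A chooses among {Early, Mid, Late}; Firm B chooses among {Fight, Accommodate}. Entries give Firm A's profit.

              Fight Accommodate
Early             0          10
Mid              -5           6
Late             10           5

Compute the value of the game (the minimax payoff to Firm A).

Row minima: Early → 0, Mid → -5, Late → 5; maximin = 5.
Column maxima: Fight → 10, Accommodate → 10; minimax = 10.
5 ≠ 10, so there is no saddle point; optimal play is mixed.
Mid is strictly dominated by Early, so Firm A never plays it.
On the remaining 2×2 (Early, Late vs Fight, Accommodate):
Let Firm A play Early with probability p. Expected payoff against Fight: 0p + 10(1−p) = −10p + 10; against Accommodate: 10p + 5(1−p) = 5p + 5.
Setting these equal: −10p + 10 = 5p + 5 ⇒ −15p = -5 ⇒ p = 1/3, and the value is (-10)·(1/3) + 10 = 20/3.
For Firm B: with q = P(Fight), equating Early's and Late's payoffs gives −10q + 10 = 5q + 5 ⇒ q = 1/3.

20/3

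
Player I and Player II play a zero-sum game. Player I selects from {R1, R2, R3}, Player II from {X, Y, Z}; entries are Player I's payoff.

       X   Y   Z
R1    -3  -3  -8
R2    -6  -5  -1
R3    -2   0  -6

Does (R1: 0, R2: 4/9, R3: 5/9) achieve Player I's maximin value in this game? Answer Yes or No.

Yes

Against X this mix gives (4/9)·(-6) + (5/9)·(-2) = -34/9.
Against Y this mix gives (4/9)·(-5) + (5/9)·0 = -20/9.
Against Z this mix gives (4/9)·(-1) + (5/9)·(-6) = -34/9.
All of Player II's active replies (X, Z) yield -34/9, and no column does worse for Player I. The mix makes Player II indifferent and guarantees -34/9, so it is optimal.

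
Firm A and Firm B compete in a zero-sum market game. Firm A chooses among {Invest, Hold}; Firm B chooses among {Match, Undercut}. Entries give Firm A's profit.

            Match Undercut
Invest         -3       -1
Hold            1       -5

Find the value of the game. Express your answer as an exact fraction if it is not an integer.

-2

Row minima: Invest → -3, Hold → -5; maximin = -3.
Column maxima: Match → 1, Undercut → -1; minimax = -1.
-3 ≠ -1, so there is no saddle point; optimal play is mixed.
Let Firm A play Invest with probability p. Expected payoff against Match: (-3)p + 1(1−p) = −4p + 1; against Undercut: (-1)p + (-5)(1−p) = 4p − 5.
Setting these equal: −4p + 1 = 4p − 5 ⇒ −8p = -6 ⇒ p = 3/4, and the value is (-4)·(3/4) + 1 = -2.
For Firm B: with q = P(Match), equating Invest's and Hold's payoffs gives −2q − 1 = 6q − 5 ⇒ q = 1/2.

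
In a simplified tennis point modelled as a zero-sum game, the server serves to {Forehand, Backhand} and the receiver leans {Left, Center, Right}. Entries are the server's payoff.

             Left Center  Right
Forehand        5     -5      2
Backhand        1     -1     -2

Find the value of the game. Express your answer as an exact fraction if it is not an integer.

Row minima: Forehand → -5, Backhand → -2; maximin = -2.
Column maxima: Left → 5, Center → -1, Right → 2; minimax = -1.
-2 ≠ -1, so there is no saddle point; optimal play is mixed.
Left is strictly dominated by Center (it gives the server strictly more in every row), so the receiver never plays it.
On the remaining 2×2 (Forehand, Backhand vs Center, Right):
Let the server play Forehand with probability p. Expected payoff against Center: (-5)p + (-1)(1−p) = −4p − 1; against Right: 2p + (-2)(1−p) = 4p − 2.
Setting these equal: −4p − 1 = 4p − 2 ⇒ −8p = -1 ⇒ p = 1/8, and the value is (-4)·(1/8) − 1 = -3/2.
For the receiver: with q = P(Center), equating Forehand's and Backhand's payoffs gives −7q + 2 = q − 2 ⇒ q = 1/2.

-3/2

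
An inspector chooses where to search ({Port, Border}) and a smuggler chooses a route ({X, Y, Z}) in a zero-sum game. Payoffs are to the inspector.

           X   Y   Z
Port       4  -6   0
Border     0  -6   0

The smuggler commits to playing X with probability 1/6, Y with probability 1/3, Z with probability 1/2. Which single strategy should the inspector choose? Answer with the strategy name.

Expected payoff of Port: (1/6)·4 + (1/3)·(-6) + (1/2)·0 = -4/3.
Expected payoff of Border: (1/6)·0 + (1/3)·(-6) + (1/2)·0 = -2.
The largest is -4/3, so the inspector's best response is Port.

Port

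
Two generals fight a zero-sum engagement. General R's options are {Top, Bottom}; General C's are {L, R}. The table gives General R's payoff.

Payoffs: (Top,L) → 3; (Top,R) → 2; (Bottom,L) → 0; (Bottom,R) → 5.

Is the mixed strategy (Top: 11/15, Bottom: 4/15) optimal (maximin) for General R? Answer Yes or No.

Against L this mix gives (11/15)·3 + (4/15)·0 = 11/5.
Against R this mix gives (11/15)·2 + (4/15)·5 = 14/5.
General C will play L, holding General R to 11/5. Shifting weight toward the row that does better against L would raise this floor (the equalizing mix achieves 5/2 against both L and R), so the proposed strategy is not optimal.

No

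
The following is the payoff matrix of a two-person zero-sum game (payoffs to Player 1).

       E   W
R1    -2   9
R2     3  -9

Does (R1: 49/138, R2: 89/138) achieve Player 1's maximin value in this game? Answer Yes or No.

No

Against E this mix gives (49/138)·(-2) + (89/138)·3 = 169/138.
Against W this mix gives (49/138)·9 + (89/138)·(-9) = -60/23.
Player 2 will play W, holding Player 1 to -60/23. Shifting weight toward the row that does better against W would raise this floor (the equalizing mix achieves 9/23 against both W and E), so the proposed strategy is not optimal.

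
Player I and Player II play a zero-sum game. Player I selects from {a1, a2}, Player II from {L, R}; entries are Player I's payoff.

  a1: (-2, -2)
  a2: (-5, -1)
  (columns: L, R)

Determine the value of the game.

-2

Row minima: a1 → -2, a2 → -5; maximin = -2.
Column maxima: L → -2, R → -1; minimax = -2.
Since maximin = minimax = -2, there is a saddle point and the value is -2.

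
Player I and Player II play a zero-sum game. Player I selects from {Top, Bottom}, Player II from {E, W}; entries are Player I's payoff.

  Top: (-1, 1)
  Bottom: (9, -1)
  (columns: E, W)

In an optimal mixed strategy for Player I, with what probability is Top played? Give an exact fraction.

Row minima: Top → -1, Bottom → -1; maximin = -1.
Column maxima: E → 9, W → 1; minimax = 1.
-1 ≠ 1, so there is no saddle point; optimal play is mixed.
Let Player I play Top with probability p. Expected payoff against E: (-1)p + 9(1−p) = −10p + 9; against W: 1p + (-1)(1−p) = 2p − 1.
Setting these equal: −10p + 9 = 2p − 1 ⇒ −12p = -10 ⇒ p = 5/6, and the value is (-10)·(5/6) + 9 = 2/3.
For Player II: with q = P(E), equating Top's and Bottom's payoffs gives −2q + 1 = 10q − 1 ⇒ q = 1/6.

5/6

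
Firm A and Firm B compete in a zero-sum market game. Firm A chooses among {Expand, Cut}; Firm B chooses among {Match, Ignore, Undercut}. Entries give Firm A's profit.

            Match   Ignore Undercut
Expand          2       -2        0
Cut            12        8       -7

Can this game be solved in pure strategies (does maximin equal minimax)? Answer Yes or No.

No

Row minima: Expand → -2, Cut → -7; maximin = -2.
Column maxima: Match → 12, Ignore → 8, Undercut → 0; minimax = 0.
-2 ≠ 0, so no pure-strategy equilibrium exists.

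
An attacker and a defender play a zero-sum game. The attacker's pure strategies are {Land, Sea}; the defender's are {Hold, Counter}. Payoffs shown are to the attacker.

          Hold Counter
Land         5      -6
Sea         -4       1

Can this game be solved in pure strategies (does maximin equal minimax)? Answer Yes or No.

No

Row minima: Land → -6, Sea → -4; maximin = -4.
Column maxima: Hold → 5, Counter → 1; minimax = 1.
-4 ≠ 1, so no pure-strategy equilibrium exists.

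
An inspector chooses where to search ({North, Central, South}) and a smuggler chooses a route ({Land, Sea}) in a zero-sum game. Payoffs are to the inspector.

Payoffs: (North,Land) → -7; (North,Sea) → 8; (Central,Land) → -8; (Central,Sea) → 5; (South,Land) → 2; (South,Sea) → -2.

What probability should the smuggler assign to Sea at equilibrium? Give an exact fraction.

Row minima: North → -7, Central → -8, South → -2; maximin = -2.
Column maxima: Land → 2, Sea → 8; minimax = 2.
-2 ≠ 2, so there is no saddle point; optimal play is mixed.
Central is strictly dominated by North, so the inspector never plays it.
On the remaining 2×2 (North, South vs Land, Sea):
Let the inspector play North with probability p. Expected payoff against Land: (-7)p + 2(1−p) = −9p + 2; against Sea: 8p + (-2)(1−p) = 10p − 2.
Setting these equal: −9p + 2 = 10p − 2 ⇒ −19p = -4 ⇒ p = 4/19, and the value is (-9)·(4/19) + 2 = 2/19.
For the smuggler: with q = P(Land), equating North's and South's payoffs gives −15q + 8 = 4q − 2 ⇒ q = 10/19.

9/19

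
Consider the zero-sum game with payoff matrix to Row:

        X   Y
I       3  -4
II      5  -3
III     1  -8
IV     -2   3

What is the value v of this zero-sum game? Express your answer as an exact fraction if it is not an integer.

9/13

Row minima: I → -4, II → -3, III → -8, IV → -2; maximin = -2.
Column maxima: X → 5, Y → 3; minimax = 3.
-2 ≠ 3, so there is no saddle point; optimal play is mixed.
I is strictly dominated by II, so Row never plays it.
III is strictly dominated by II, so Row never plays it.
On the remaining 2×2 (II, IV vs X, Y):
Let Row play II with probability p. Expected payoff against X: 5p + (-2)(1−p) = 7p − 2; against Y: (-3)p + 3(1−p) = −6p + 3.
Setting these equal: 7p − 2 = −6p + 3 ⇒ 13p = 5 ⇒ p = 5/13, and the value is (7)·(5/13) − 2 = 9/13.
For Column: with q = P(X), equating II's and IV's payoffs gives 8q − 3 = −5q + 3 ⇒ q = 6/13.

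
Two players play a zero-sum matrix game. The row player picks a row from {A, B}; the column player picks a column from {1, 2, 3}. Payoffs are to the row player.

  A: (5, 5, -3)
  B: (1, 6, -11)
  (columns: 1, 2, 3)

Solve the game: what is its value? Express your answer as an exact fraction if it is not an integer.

Row minima: A → -3, B → -11; maximin = -3.
Column maxima: 1 → 5, 2 → 6, 3 → -3; minimax = -3.
Since maximin = minimax = -3, there is a saddle point and the value is -3.

-3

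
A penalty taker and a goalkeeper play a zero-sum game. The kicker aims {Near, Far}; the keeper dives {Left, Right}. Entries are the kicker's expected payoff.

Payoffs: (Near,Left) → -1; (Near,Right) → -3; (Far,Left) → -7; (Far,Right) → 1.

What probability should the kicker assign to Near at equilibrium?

Row minima: Near → -3, Far → -7; maximin = -3.
Column maxima: Left → -1, Right → 1; minimax = -1.
-3 ≠ -1, so there is no saddle point; optimal play is mixed.
Let the kicker play Near with probability p. Expected payoff against Left: (-1)p + (-7)(1−p) = 6p − 7; against Right: (-3)p + 1(1−p) = −4p + 1.
Setting these equal: 6p − 7 = −4p + 1 ⇒ 10p = 8 ⇒ p = 4/5, and the value is (6)·(4/5) − 7 = -11/5.
For the keeper: with q = P(Left), equating Near's and Far's payoffs gives 2q − 3 = −8q + 1 ⇒ q = 2/5.

4/5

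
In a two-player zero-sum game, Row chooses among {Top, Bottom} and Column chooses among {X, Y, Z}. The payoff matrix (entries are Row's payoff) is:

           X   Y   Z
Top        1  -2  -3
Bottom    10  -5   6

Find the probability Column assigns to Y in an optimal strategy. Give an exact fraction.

3/4

Row minima: Top → -3, Bottom → -5; maximin = -3.
Column maxima: X → 10, Y → -2, Z → 6; minimax = -2.
-3 ≠ -2, so there is no saddle point; optimal play is mixed.
X is strictly dominated by Y (it gives Row strictly more in every row), so Column never plays it.
On the remaining 2×2 (Top, Bottom vs Y, Z):
Let Row play Top with probability p. Expected payoff against Y: (-2)p + (-5)(1−p) = 3p − 5; against Z: (-3)p + 6(1−p) = −9p + 6.
Setting these equal: 3p − 5 = −9p + 6 ⇒ 12p = 11 ⇒ p = 11/12, and the value is (3)·(11/12) − 5 = -9/4.
For Column: with q = P(Y), equating Top's and Bottom's payoffs gives q − 3 = −11q + 6 ⇒ q = 3/4.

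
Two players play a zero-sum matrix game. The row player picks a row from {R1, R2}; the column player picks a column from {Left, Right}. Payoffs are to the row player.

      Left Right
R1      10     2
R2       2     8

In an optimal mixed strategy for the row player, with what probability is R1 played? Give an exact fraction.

Row minima: R1 → 2, R2 → 2; maximin = 2.
Column maxima: Left → 10, Right → 8; minimax = 8.
2 ≠ 8, so there is no saddle point; optimal play is mixed.
Let the row player play R1 with probability p. Expected payoff against Left: 10p + 2(1−p) = 8p + 2; against Right: 2p + 8(1−p) = −6p + 8.
Setting these equal: 8p + 2 = −6p + 8 ⇒ 14p = 6 ⇒ p = 3/7, and the value is (8)·(3/7) + 2 = 38/7.
For the column player: with q = P(Left), equating R1's and R2's payoffs gives 8q + 2 = −6q + 8 ⇒ q = 3/7.

3/7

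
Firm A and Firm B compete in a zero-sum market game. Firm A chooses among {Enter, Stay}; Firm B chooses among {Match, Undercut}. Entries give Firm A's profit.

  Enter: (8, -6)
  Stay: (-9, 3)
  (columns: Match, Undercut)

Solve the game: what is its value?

-15/13

Row minima: Enter → -6, Stay → -9; maximin = -6.
Column maxima: Match → 8, Undercut → 3; minimax = 3.
-6 ≠ 3, so there is no saddle point; optimal play is mixed.
Let Firm A play Enter with probability p. Expected payoff against Match: 8p + (-9)(1−p) = 17p − 9; against Undercut: (-6)p + 3(1−p) = −9p + 3.
Setting these equal: 17p − 9 = −9p + 3 ⇒ 26p = 12 ⇒ p = 6/13, and the value is (17)·(6/13) − 9 = -15/13.
For Firm B: with q = P(Match), equating Enter's and Stay's payoffs gives 14q − 6 = −12q + 3 ⇒ q = 9/26.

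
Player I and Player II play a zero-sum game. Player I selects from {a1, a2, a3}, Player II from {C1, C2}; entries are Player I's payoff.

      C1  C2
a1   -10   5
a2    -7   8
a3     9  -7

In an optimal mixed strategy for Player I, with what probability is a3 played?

Row minima: a1 → -10, a2 → -7, a3 → -7; maximin = -7.
Column maxima: C1 → 9, C2 → 8; minimax = 8.
-7 ≠ 8, so there is no saddle point; optimal play is mixed.
a1 is strictly dominated by a2, so Player I never plays it.
On the remaining 2×2 (a2, a3 vs C1, C2):
Let Player I play a2 with probability p. Expected payoff against C1: (-7)p + 9(1−p) = −16p + 9; against C2: 8p + (-7)(1−p) = 15p − 7.
Setting these equal: −16p + 9 = 15p − 7 ⇒ −31p = -16 ⇒ p = 16/31, and the value is (-16)·(16/31) + 9 = 23/31.
For Player II: with q = P(C1), equating a2's and a3's payoffs gives −15q + 8 = 16q − 7 ⇒ q = 15/31.

15/31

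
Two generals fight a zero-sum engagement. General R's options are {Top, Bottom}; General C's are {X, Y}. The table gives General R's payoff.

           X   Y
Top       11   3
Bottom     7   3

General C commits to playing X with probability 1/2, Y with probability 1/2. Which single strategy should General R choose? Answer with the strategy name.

Top

Expected payoff of Top: (1/2)·11 + (1/2)·3 = 7.
Expected payoff of Bottom: (1/2)·7 + (1/2)·3 = 5.
The largest is 7, so General R's best response is Top.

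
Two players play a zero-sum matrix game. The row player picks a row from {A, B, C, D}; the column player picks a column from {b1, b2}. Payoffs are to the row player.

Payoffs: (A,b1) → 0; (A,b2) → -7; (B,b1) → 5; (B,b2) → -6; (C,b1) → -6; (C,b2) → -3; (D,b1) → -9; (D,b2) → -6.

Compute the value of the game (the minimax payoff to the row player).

-51/14

Row minima: A → -7, B → -6, C → -6, D → -9; maximin = -6.
Column maxima: b1 → 5, b2 → -3; minimax = -3.
-6 ≠ -3, so there is no saddle point; optimal play is mixed.
A is strictly dominated by B, so the row player never plays it.
D is strictly dominated by C, so the row player never plays it.
On the remaining 2×2 (B, C vs b1, b2):
Let the row player play B with probability p. Expected payoff against b1: 5p + (-6)(1−p) = 11p − 6; against b2: (-6)p + (-3)(1−p) = −3p − 3.
Setting these equal: 11p − 6 = −3p − 3 ⇒ 14p = 3 ⇒ p = 3/14, and the value is (11)·(3/14) − 6 = -51/14.
For the column player: with q = P(b1), equating B's and C's payoffs gives 11q − 6 = −3q − 3 ⇒ q = 3/14.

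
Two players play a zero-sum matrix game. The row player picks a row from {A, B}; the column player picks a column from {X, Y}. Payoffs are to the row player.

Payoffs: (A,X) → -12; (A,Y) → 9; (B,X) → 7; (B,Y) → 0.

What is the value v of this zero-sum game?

Row minima: A → -12, B → 0; maximin = 0.
Column maxima: X → 7, Y → 9; minimax = 7.
0 ≠ 7, so there is no saddle point; optimal play is mixed.
Let the row player play A with probability p. Expected payoff against X: (-12)p + 7(1−p) = −19p + 7; against Y: 9p + 0(1−p) = 9p.
Setting these equal: −19p + 7 = 9p ⇒ −28p = -7 ⇒ p = 1/4, and the value is (-19)·(1/4) + 7 = 9/4.
For the column player: with q = P(X), equating A's and B's payoffs gives −21q + 9 = 7q ⇒ q = 9/28.

9/4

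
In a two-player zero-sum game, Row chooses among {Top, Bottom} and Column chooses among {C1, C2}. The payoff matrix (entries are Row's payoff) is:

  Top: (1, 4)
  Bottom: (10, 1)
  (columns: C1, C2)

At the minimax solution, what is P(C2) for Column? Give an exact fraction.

Row minima: Top → 1, Bottom → 1; maximin = 1.
Column maxima: C1 → 10, C2 → 4; minimax = 4.
1 ≠ 4, so there is no saddle point; optimal play is mixed.
Let Row play Top with probability p. Expected payoff against C1: 1p + 10(1−p) = −9p + 10; against C2: 4p + 1(1−p) = 3p + 1.
Setting these equal: −9p + 10 = 3p + 1 ⇒ −12p = -9 ⇒ p = 3/4, and the value is (-9)·(3/4) + 10 = 13/4.
For Column: with q = P(C1), equating Top's and Bottom's payoffs gives −3q + 4 = 9q + 1 ⇒ q = 1/4.

3/4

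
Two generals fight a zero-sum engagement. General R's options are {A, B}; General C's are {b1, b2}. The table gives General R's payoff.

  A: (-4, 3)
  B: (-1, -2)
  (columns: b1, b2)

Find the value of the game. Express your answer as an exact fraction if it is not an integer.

Row minima: A → -4, B → -2; maximin = -2.
Column maxima: b1 → -1, b2 → 3; minimax = -1.
-2 ≠ -1, so there is no saddle point; optimal play is mixed.
Let General R play A with probability p. Expected payoff against b1: (-4)p + (-1)(1−p) = −3p − 1; against b2: 3p + (-2)(1−p) = 5p − 2.
Setting these equal: −3p − 1 = 5p − 2 ⇒ −8p = -1 ⇒ p = 1/8, and the value is (-3)·(1/8) − 1 = -11/8.
For General C: with q = P(b1), equating A's and B's payoffs gives −7q + 3 = q − 2 ⇒ q = 5/8.

-11/8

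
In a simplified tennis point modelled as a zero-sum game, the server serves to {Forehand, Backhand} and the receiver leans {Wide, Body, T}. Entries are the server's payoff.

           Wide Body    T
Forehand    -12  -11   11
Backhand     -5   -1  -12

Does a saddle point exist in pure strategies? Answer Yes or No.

No

Row minima: Forehand → -12, Backhand → -12; maximin = -12.
Column maxima: Wide → -5, Body → -1, T → 11; minimax = -5.
-12 ≠ -5, so no pure-strategy equilibrium exists.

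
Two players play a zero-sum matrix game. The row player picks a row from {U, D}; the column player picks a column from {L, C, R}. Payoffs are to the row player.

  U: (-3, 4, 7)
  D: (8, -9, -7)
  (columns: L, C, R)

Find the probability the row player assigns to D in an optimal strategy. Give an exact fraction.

Row minima: U → -3, D → -9; maximin = -3.
Column maxima: L → 8, C → 4, R → 7; minimax = 4.
-3 ≠ 4, so there is no saddle point; optimal play is mixed.
R is strictly dominated by C (it gives the row player strictly more in every row), so the column player never plays it.
On the remaining 2×2 (U, D vs L, C):
Let the row player play U with probability p. Expected payoff against L: (-3)p + 8(1−p) = −11p + 8; against C: 4p + (-9)(1−p) = 13p − 9.
Setting these equal: −11p + 8 = 13p − 9 ⇒ −24p = -17 ⇒ p = 17/24, and the value is (-11)·(17/24) + 8 = 5/24.
For the column player: with q = P(L), equating U's and D's payoffs gives −7q + 4 = 17q − 9 ⇒ q = 13/24.

7/24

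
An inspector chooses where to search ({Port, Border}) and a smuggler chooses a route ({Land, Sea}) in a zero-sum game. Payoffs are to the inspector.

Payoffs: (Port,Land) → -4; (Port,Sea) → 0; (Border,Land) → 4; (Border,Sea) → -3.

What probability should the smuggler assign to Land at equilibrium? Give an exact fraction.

Row minima: Port → -4, Border → -3; maximin = -3.
Column maxima: Land → 4, Sea → 0; minimax = 0.
-3 ≠ 0, so there is no saddle point; optimal play is mixed.
Let the inspector play Port with probability p. Expected payoff against Land: (-4)p + 4(1−p) = −8p + 4; against Sea: 0p + (-3)(1−p) = 3p − 3.
Setting these equal: −8p + 4 = 3p − 3 ⇒ −11p = -7 ⇒ p = 7/11, and the value is (-8)·(7/11) + 4 = -12/11.
For the smuggler: with q = P(Land), equating Port's and Border's payoffs gives −4q = 7q − 3 ⇒ q = 3/11.

3/11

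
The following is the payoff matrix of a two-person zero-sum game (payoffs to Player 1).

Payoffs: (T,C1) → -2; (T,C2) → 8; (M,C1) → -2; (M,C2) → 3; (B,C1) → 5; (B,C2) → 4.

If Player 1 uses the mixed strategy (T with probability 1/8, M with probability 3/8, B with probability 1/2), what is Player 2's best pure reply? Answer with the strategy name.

C1

If Player 2 plays C1, Player 1's expected payoff is (1/8)·(-2) + (3/8)·(-2) + (1/2)·5 = 3/2.
If Player 2 plays C2, Player 1's expected payoff is (1/8)·8 + (3/8)·3 + (1/2)·4 = 33/8.
Player 2 minimizes Player 1's payoff; the smallest is 3/2, so the best response is C1.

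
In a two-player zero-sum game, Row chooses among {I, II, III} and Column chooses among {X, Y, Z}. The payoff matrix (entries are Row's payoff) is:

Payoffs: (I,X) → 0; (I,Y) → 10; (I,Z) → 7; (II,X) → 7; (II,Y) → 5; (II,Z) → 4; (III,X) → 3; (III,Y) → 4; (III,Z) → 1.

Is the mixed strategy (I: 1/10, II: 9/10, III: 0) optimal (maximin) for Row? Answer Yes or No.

Against X this mix gives (1/10)·0 + (9/10)·7 = 63/10.
Against Y this mix gives (1/10)·10 + (9/10)·5 = 11/2.
Against Z this mix gives (1/10)·7 + (9/10)·4 = 43/10.
Column will play Z, holding Row to 43/10. Shifting weight toward the row that does better against Z would raise this floor (the equalizing mix achieves 49/10 against both Z and X), so the proposed strategy is not optimal.

No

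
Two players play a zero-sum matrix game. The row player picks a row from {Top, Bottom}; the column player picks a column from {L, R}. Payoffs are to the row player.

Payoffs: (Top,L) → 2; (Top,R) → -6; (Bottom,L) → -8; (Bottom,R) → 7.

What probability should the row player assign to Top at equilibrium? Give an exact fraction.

Row minima: Top → -6, Bottom → -8; maximin = -6.
Column maxima: L → 2, R → 7; minimax = 2.
-6 ≠ 2, so there is no saddle point; optimal play is mixed.
Let the row player play Top with probability p. Expected payoff against L: 2p + (-8)(1−p) = 10p − 8; against R: (-6)p + 7(1−p) = −13p + 7.
Setting these equal: 10p − 8 = −13p + 7 ⇒ 23p = 15 ⇒ p = 15/23, and the value is (10)·(15/23) − 8 = -34/23.
For the column player: with q = P(L), equating Top's and Bottom's payoffs gives 8q − 6 = −15q + 7 ⇒ q = 13/23.

15/23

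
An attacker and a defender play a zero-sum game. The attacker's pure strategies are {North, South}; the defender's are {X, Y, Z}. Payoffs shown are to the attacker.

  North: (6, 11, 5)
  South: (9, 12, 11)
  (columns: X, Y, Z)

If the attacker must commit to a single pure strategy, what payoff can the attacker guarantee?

9

Row minima: North → 5, South → 9.
The best of these is 9.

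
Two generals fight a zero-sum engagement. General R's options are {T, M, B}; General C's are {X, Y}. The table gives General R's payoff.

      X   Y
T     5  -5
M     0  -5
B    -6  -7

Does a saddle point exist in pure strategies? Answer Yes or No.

Yes

Row minima: T → -5, M → -5, B → -7; maximin = -5.
Column maxima: X → 5, Y → -5; minimax = -5.
maximin = minimax = -5, so a saddle point exists.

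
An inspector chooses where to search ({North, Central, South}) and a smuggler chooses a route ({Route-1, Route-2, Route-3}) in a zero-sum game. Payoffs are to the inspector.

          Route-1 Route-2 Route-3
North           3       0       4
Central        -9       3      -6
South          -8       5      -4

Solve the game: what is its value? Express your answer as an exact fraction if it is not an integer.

15/16

Row minima: North → 0, Central → -9, South → -8; maximin = 0.
Column maxima: Route-1 → 3, Route-2 → 5, Route-3 → 4; minimax = 3.
0 ≠ 3, so there is no saddle point; optimal play is mixed.
Central is strictly dominated by South, so the inspector never plays it.
Route-3 is strictly dominated by Route-1 (it gives the inspector strictly more in every row), so the smuggler never plays it.
On the remaining 2×2 (North, South vs Route-1, Route-2):
Let the inspector play North with probability p. Expected payoff against Route-1: 3p + (-8)(1−p) = 11p − 8; against Route-2: 0p + 5(1−p) = −5p + 5.
Setting these equal: 11p − 8 = −5p + 5 ⇒ 16p = 13 ⇒ p = 13/16, and the value is (11)·(13/16) − 8 = 15/16.
For the smuggler: with q = P(Route-1), equating North's and South's payoffs gives 3q = −13q + 5 ⇒ q = 5/16.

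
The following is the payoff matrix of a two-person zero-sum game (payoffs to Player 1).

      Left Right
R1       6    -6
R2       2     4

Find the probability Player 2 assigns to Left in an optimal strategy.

Row minima: R1 → -6, R2 → 2; maximin = 2.
Column maxima: Left → 6, Right → 4; minimax = 4.
2 ≠ 4, so there is no saddle point; optimal play is mixed.
Let Player 1 play R1 with probability p. Expected payoff against Left: 6p + 2(1−p) = 4p + 2; against Right: (-6)p + 4(1−p) = −10p + 4.
Setting these equal: 4p + 2 = −10p + 4 ⇒ 14p = 2 ⇒ p = 1/7, and the value is (4)·(1/7) + 2 = 18/7.
For Player 2: with q = P(Left), equating R1's and R2's payoffs gives 12q − 6 = −2q + 4 ⇒ q = 5/7.

5/7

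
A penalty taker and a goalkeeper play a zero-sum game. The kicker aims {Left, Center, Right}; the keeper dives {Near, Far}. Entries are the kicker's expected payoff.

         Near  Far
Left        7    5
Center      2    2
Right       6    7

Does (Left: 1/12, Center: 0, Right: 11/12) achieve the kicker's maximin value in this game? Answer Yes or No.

Against Near this mix gives (1/12)·7 + (11/12)·6 = 73/12.
Against Far this mix gives (1/12)·5 + (11/12)·7 = 41/6.
The keeper will play Near, holding the kicker to 73/12. Shifting weight toward the row that does better against Near would raise this floor (the equalizing mix achieves 19/3 against both Near and Far), so the proposed strategy is not optimal.

No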